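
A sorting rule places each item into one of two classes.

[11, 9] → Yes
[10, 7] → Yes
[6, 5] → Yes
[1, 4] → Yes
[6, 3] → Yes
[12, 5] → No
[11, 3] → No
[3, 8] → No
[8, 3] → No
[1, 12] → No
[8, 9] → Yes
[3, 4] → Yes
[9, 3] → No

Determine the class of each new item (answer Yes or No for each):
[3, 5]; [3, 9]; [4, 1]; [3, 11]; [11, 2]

Yes, No, Yes, No, No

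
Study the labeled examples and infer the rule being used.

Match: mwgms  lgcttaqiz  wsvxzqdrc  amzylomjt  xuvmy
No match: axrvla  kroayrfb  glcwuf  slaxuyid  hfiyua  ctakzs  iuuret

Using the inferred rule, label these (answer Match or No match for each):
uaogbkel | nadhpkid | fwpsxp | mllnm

No match, No match, No match, Match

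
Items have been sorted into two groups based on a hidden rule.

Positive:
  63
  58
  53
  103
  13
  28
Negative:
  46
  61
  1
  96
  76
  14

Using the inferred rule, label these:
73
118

The rule appears to be: ≡ 3 (mod 5).

Positive, Positive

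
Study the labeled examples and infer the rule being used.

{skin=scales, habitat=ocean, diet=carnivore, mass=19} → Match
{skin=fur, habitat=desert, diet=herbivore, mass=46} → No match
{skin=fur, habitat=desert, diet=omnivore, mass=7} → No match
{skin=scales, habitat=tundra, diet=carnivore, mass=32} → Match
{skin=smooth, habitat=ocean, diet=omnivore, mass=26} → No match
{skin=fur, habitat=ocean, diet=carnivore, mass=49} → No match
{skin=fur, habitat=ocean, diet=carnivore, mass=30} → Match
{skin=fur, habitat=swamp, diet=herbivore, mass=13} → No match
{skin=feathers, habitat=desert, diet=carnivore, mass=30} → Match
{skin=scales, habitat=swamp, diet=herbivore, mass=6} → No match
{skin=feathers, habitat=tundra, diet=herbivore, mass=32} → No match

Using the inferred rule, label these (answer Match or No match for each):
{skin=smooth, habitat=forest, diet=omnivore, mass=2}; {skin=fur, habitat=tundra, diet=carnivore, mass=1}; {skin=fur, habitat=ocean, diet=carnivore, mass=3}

A rule that fits every label: diet is carnivore AND mass ≤ 32 — true of each 'Match' example, false of each 'No match' one.
{skin=smooth, habitat=forest, diet=omnivore, mass=2}: diet is omnivore, mass = 2 — does not pass, so No match.
{skin=fur, habitat=tundra, diet=carnivore, mass=1}: diet is carnivore, mass = 1 — meets the rule, so Match.
{skin=fur, habitat=ocean, diet=carnivore, mass=3}: diet is carnivore, mass = 3 — meets the rule, so Match.

No match, Match, Match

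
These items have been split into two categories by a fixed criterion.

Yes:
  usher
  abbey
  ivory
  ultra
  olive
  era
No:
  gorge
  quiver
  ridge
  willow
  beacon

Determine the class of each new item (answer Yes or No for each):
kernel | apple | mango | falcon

The distinguishing property — starts with a vowel — holds for all the 'Yes' cases and none of the 'No' cases.

No, Yes, No, No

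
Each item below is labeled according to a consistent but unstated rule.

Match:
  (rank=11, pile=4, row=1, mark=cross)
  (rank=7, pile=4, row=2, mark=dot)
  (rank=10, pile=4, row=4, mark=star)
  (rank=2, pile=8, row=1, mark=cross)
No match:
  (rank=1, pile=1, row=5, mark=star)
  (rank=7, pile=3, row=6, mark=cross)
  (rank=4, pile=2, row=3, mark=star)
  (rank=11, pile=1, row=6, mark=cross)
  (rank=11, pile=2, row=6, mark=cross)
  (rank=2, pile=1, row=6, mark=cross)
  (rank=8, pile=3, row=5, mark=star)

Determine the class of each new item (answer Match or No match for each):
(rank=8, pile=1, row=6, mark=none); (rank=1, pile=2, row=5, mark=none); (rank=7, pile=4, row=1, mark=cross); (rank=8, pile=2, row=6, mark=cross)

No match, No match, Match, No match

The classifier is using: pile ≥ 4.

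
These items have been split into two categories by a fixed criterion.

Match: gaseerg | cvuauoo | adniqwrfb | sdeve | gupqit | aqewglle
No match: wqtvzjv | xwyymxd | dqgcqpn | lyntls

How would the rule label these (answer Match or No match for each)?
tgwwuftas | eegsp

Match, Match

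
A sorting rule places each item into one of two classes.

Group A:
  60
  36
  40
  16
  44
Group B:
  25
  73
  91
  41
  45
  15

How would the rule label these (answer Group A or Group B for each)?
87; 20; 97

Group B, Group A, Group B

The pattern is that an item is 'Group A' exactly when: even.
87 → 87 is odd → Group B. 20 → 20 is even → Group A. 97 → 97 is odd → Group B.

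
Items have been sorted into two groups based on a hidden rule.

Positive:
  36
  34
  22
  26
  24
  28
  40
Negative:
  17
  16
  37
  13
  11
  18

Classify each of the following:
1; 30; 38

The simplest hypothesis consistent with all the labels is: even AND at least 22.

Negative, Positive, Positive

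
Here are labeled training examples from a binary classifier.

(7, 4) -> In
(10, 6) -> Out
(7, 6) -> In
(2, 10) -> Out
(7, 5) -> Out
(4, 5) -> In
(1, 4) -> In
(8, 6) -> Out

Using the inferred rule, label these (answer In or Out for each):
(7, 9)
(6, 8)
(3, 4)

Out, Out, In

The pattern is that an item is 'In' exactly when: sum is odd.
(7, 9) → 7+9 = 16 → Out.
(6, 8) → 6+8 = 14 → Out.
(3, 4) → 3+4 = 7 → In.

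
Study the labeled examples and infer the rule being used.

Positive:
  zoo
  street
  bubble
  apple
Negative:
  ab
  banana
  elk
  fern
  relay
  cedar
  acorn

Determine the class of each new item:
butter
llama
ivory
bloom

Positive, Positive, Negative, Positive

The simplest hypothesis consistent with all the labels is: has a double letter.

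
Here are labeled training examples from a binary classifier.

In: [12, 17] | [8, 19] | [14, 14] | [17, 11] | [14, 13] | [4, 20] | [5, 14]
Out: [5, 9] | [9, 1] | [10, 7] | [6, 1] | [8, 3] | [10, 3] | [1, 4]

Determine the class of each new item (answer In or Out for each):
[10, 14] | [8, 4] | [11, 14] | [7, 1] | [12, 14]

In, Out, In, Out, In

All 'In' examples share one property — sum ≥ 19 — and every 'Out' example lacks it.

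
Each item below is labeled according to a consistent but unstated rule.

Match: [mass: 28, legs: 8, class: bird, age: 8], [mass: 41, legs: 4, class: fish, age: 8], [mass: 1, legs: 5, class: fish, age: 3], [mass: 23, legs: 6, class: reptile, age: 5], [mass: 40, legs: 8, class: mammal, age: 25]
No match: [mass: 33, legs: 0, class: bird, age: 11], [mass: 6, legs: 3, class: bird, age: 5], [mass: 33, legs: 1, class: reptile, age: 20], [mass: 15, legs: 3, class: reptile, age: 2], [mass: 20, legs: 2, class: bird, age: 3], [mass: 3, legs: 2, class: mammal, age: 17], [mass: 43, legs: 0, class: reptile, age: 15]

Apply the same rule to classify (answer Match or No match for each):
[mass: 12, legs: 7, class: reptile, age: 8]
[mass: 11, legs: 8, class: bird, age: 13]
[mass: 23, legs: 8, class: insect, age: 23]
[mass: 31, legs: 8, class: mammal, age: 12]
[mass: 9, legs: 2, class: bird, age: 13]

Match, Match, Match, Match, No match

The common property of the 'Match' items is: legs ≥ 4. No 'No match' item has it.
[mass: 12, legs: 7, class: reptile, age: 8]: Match (legs = 7).
[mass: 11, legs: 8, class: bird, age: 13]: Match (legs = 8).
[mass: 23, legs: 8, class: insect, age: 23]: Match (legs = 8).
[mass: 31, legs: 8, class: mammal, age: 12]: Match (legs = 8).
[mass: 9, legs: 2, class: bird, age: 13]: No match (legs = 2).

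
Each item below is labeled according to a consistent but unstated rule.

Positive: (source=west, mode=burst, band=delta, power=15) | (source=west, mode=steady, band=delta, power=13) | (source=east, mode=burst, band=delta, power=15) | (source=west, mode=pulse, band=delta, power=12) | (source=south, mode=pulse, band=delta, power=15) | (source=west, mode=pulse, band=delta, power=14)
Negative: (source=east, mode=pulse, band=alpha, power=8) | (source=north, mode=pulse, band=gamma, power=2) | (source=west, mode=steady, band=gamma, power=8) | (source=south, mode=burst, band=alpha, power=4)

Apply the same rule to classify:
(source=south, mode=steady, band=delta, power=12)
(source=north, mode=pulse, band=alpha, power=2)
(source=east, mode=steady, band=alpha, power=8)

Positive, Negative, Negative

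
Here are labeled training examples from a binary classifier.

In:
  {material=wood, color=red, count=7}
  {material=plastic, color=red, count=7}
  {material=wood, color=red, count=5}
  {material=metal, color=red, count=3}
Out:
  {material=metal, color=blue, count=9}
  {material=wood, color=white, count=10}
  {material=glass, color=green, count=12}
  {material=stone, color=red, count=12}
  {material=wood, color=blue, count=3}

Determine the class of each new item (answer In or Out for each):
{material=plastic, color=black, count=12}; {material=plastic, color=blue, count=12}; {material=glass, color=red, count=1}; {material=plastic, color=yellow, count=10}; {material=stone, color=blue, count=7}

The common property of the 'In' items is: color is red AND count ≤ 7. No 'Out' item has it.
{material=plastic, color=black, count=12}: color is black, count = 12, does not fit → Out. {material=plastic, color=blue, count=12}: color is blue, count = 12, does not fit → Out. {material=glass, color=red, count=1}: color is red, count = 1, checks out → In. {material=plastic, color=yellow, count=10}: color is yellow, count = 10, does not fit → Out. {material=stone, color=blue, count=7}: color is blue, count = 7, does not fit → Out.

Out, Out, In, Out, Out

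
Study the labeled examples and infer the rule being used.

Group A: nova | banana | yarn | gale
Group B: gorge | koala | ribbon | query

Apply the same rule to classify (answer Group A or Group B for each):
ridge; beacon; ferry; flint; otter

Group B, Group A, Group B, Group B, Group B

Rule: even length AND contains 'a'. This holds for each 'Group A' example and fails for each 'Group B' one.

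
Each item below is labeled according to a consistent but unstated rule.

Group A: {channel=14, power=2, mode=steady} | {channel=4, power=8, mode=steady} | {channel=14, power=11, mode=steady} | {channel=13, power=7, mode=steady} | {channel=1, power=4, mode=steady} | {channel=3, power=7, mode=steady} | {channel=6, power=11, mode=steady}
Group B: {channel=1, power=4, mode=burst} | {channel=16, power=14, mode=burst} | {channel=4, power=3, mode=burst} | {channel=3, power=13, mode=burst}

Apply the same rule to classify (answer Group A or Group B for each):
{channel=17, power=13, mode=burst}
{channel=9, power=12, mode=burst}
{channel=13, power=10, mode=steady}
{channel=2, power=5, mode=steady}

One predicate separates the groups cleanly: mode is steady.
{channel=17, power=13, mode=burst}: mode is burst — fails the rule, so Group B. {channel=9, power=12, mode=burst}: mode is burst — fails the rule, so Group B. {channel=13, power=10, mode=steady}: mode is steady — checks out, so Group A. {channel=2, power=5, mode=steady}: mode is steady — checks out, so Group A.

Group B, Group B, Group A, Group A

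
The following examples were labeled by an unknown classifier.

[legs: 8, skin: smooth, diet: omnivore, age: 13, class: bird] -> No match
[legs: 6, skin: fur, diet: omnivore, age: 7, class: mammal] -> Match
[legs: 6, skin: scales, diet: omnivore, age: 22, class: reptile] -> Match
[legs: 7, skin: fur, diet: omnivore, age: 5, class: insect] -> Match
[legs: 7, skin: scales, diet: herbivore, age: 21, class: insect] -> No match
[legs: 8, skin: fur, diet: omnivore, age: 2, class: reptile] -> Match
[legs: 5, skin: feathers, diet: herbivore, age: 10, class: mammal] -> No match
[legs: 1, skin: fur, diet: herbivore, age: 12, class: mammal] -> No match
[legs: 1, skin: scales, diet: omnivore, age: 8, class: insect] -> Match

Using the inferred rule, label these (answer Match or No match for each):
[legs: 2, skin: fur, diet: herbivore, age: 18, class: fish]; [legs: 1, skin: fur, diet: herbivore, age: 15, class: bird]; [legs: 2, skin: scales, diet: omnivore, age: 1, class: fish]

All 'Match' examples share one property — class is reptile OR age ≤ 8 — and every 'No match' example lacks it.

No match, No match, Match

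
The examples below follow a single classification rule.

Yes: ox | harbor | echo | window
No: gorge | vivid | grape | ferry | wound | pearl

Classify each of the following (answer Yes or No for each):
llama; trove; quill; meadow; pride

No, No, No, Yes, No

Every 'Yes' example satisfies: even length. None of the 'No' examples do.
No: llama, since length 5. No: trove, since length 5. No: quill, since length 5. Yes: meadow, since length 6. No: pride, since length 5.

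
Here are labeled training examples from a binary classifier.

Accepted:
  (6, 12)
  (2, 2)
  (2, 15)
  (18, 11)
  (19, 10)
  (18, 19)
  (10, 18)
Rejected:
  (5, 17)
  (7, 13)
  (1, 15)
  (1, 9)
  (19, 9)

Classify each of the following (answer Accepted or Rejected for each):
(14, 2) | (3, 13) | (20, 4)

The pattern is that an item is 'Accepted' exactly when: product is even.
(14, 2): 14·2 = 28, meets the rule → Accepted.
(3, 13): 3·13 = 39, doesn't qualify → Rejected.
(20, 4): 20·4 = 80, meets the rule → Accepted.

Accepted, Rejected, Accepted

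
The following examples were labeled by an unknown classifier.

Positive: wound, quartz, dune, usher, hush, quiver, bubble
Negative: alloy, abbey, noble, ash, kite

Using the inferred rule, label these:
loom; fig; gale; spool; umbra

Negative, Negative, Negative, Negative, Positive

Looking at the examples, the only property every 'Positive' case has and every 'Negative' case lacks is: contains 'u'.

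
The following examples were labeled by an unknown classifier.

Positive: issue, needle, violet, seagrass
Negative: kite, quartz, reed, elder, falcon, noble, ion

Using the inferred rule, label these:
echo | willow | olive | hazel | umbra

The classifier is using: has ≥ 3 vowels.

Negative, Negative, Positive, Negative, Negative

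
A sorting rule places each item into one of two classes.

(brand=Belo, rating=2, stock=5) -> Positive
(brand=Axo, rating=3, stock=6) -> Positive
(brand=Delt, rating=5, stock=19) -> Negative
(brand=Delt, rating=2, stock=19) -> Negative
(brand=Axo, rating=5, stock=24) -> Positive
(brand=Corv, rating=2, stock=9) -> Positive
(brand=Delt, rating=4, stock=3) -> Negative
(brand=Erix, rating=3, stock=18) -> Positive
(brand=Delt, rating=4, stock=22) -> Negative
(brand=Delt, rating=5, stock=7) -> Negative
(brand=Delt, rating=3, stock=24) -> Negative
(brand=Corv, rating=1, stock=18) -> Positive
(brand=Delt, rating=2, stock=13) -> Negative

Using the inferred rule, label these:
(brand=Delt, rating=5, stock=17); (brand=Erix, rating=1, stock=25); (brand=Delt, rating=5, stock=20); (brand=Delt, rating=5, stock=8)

Negative, Positive, Negative, Negative

All 'Positive' examples share one property — brand is not Delt — and every 'Negative' example lacks it.
Negative: (brand=Delt, rating=5, stock=17), since brand is Delt. Positive: (brand=Erix, rating=1, stock=25), since brand is Erix. Negative: (brand=Delt, rating=5, stock=20), since brand is Delt. Negative: (brand=Delt, rating=5, stock=8), since brand is Delt.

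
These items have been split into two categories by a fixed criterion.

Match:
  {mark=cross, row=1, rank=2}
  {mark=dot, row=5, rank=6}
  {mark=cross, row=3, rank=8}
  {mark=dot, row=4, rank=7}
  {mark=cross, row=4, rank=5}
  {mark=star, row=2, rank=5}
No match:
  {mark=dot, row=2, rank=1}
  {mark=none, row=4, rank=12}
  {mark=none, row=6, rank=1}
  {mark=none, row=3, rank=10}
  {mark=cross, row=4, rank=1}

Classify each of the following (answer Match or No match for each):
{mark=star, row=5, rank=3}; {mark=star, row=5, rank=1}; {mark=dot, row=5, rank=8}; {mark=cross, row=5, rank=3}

Match, No match, Match, Match

'Match' ⟺ rank ≥ 2 AND rank ≤ 8.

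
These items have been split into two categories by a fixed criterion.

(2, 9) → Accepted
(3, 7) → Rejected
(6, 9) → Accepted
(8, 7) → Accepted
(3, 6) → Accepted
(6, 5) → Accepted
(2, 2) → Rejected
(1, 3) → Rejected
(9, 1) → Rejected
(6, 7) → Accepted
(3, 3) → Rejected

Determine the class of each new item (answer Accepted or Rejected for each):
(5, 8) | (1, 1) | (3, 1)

Accepted, Rejected, Rejected

One predicate separates the groups cleanly: sum is odd.
(5, 8): Accepted (5+8 = 13).
(1, 1): Rejected (1+1 = 2).
(3, 1): Rejected (3+1 = 4).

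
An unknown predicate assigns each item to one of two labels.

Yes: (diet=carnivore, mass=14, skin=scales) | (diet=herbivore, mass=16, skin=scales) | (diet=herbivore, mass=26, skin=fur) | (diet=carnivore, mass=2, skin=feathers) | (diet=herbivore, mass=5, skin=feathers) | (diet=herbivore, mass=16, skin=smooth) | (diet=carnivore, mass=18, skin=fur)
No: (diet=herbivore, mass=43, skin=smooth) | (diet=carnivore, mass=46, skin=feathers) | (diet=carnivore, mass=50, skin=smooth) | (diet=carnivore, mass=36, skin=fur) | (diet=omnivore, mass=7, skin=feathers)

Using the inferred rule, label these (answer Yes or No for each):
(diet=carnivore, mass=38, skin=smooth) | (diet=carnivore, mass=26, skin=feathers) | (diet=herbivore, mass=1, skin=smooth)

The classifier is using: mass ≠ 7 AND mass ≤ 26.
(diet=carnivore, mass=38, skin=smooth): mass = 38 — fails this test, so No.
(diet=carnivore, mass=26, skin=feathers): mass = 26 — checks out, so Yes.
(diet=herbivore, mass=1, skin=smooth): mass = 1 — checks out, so Yes.

No, Yes, Yes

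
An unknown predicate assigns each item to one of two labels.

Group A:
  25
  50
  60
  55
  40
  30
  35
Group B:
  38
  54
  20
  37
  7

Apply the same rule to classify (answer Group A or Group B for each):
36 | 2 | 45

Group B, Group B, Group A

All 'Group A' examples share one property — multiple of 5 AND at least 25 — and every 'Group B' example lacks it.
Group B: 36, since 36 = 5·7 + 1, 36 ≥ 25.
Group B: 2, since 2 = 5·0 + 2, 2 < 25.
Group A: 45, since 45 = 5·9, 45 ≥ 25.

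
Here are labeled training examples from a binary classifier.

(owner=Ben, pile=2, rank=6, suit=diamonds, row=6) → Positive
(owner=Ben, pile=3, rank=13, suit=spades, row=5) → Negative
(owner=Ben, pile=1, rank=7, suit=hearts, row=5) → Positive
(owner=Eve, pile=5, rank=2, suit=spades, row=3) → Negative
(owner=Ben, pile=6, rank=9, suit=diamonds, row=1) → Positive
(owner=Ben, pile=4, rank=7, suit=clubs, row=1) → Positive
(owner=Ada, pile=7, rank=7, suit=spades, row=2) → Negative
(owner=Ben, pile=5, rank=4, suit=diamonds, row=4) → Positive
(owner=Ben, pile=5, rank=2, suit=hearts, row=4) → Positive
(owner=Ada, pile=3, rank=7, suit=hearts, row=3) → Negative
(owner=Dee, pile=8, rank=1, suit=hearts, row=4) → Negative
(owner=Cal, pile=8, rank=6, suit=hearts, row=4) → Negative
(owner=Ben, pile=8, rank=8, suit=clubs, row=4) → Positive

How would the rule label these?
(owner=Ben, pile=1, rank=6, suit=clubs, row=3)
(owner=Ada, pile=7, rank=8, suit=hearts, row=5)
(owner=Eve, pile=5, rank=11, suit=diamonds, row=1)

The rule appears to be: owner is Ben AND rank ≤ 9.
(owner=Ben, pile=1, rank=6, suit=clubs, row=3): owner is Ben, rank = 6 — fits, so Positive. (owner=Ada, pile=7, rank=8, suit=hearts, row=5): owner is Ada, rank = 8 — does not pass, so Negative. (owner=Eve, pile=5, rank=11, suit=diamonds, row=1): owner is Eve, rank = 11 — does not pass, so Negative.

Positive, Negative, Negative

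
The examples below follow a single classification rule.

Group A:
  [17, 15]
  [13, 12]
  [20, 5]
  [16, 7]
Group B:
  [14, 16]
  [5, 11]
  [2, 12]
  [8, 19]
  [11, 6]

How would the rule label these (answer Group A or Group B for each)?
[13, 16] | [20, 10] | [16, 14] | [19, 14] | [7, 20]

Group B, Group A, Group A, Group A, Group B

The rule appears to be: first > second AND sum ≥ 23.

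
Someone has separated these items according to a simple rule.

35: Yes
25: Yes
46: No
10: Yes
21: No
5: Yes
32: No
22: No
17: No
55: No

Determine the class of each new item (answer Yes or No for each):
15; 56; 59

The distinguishing property — multiple of 5 AND at most 35 — holds for all the 'Yes' cases and none of the 'No' cases.
15: 15 = 5·3, 15 ≤ 35, fits → Yes.
56: 56 = 5·11 + 1, 56 > 35, does not fit → No.
59: 59 = 5·11 + 4, 59 > 35, does not fit → No.

Yes, No, No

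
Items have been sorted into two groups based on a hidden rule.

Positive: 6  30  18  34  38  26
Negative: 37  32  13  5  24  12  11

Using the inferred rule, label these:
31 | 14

Negative, Positive

Looking at the examples, the only property every 'Positive' case has and every 'Negative' case lacks is: ≡ 2 (mod 4).
Negative: 31, since 31 mod 4 = 3.
Positive: 14, since 14 mod 4 = 2.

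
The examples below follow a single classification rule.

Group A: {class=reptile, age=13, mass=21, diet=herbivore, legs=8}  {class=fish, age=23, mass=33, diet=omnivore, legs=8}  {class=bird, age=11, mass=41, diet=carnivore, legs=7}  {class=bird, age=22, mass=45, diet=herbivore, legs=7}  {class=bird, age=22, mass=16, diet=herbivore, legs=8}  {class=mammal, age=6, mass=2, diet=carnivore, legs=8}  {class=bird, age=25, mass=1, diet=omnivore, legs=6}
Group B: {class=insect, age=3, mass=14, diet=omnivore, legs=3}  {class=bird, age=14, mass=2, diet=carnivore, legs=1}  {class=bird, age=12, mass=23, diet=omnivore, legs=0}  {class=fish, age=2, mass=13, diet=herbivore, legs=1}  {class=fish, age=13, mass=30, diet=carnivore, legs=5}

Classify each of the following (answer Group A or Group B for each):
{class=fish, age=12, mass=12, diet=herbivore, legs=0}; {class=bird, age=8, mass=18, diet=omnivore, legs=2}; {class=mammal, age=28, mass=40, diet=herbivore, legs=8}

Rule: legs ≥ 6. This holds for each 'Group A' example and fails for each 'Group B' one.
{class=fish, age=12, mass=12, diet=herbivore, legs=0} → legs = 0 → Group B.
{class=bird, age=8, mass=18, diet=omnivore, legs=2} → legs = 2 → Group B.
{class=mammal, age=28, mass=40, diet=herbivore, legs=8} → legs = 8 → Group A.

Group B, Group B, Group A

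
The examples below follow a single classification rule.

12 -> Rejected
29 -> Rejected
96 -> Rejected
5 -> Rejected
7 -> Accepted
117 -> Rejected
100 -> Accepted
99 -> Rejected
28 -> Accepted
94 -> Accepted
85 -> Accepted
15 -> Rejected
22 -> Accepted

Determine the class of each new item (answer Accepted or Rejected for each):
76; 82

Accepted, Accepted

The rule appears to be: ≡ 1 (mod 3).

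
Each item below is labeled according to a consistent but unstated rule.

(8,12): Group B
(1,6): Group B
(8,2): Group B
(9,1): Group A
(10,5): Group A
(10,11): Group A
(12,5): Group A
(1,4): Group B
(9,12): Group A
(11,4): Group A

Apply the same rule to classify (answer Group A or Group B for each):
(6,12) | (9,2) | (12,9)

Group B, Group A, Group A

One predicate separates the groups cleanly: first ≥ 9.
(6,12) → first 6 → Group B.
(9,2) → first 9 → Group A.
(12,9) → first 12 → Group A.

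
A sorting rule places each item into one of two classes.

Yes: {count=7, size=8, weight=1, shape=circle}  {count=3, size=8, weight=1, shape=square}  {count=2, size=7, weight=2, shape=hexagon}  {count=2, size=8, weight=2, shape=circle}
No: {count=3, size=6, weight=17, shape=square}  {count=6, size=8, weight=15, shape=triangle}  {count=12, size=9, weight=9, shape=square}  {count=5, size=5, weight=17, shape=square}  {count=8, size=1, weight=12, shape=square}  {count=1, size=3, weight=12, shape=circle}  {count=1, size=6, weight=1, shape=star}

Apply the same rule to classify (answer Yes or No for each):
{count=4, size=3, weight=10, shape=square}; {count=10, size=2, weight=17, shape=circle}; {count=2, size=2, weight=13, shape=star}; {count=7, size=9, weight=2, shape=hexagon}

No, No, No, Yes

One predicate separates the groups cleanly: size ≥ 7 AND weight ≤ 2.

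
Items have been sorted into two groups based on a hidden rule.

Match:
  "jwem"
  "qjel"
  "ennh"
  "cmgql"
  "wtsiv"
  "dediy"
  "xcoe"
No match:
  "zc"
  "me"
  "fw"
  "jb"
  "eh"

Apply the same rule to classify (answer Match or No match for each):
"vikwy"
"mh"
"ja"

Match, No match, No match

Rule: length ≥ 4. This holds for each 'Match' example and fails for each 'No match' one.
"vikwy" → length 5 → Match.
"mh" → length 2 → No match.
"ja" → length 2 → No match.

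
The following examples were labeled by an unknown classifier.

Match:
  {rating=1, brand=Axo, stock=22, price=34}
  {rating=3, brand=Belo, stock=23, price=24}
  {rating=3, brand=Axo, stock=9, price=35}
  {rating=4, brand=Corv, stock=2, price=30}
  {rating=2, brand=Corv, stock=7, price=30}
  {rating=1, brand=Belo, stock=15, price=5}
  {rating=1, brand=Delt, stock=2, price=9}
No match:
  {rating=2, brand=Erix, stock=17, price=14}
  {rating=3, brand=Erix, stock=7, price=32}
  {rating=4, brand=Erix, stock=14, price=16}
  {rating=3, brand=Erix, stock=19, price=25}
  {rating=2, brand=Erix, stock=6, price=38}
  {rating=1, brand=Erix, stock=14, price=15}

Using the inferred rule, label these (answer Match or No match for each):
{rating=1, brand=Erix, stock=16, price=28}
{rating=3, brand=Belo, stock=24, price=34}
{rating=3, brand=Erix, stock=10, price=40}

No match, Match, No match

Every 'Match' example satisfies: brand is not Erix. None of the 'No match' examples do.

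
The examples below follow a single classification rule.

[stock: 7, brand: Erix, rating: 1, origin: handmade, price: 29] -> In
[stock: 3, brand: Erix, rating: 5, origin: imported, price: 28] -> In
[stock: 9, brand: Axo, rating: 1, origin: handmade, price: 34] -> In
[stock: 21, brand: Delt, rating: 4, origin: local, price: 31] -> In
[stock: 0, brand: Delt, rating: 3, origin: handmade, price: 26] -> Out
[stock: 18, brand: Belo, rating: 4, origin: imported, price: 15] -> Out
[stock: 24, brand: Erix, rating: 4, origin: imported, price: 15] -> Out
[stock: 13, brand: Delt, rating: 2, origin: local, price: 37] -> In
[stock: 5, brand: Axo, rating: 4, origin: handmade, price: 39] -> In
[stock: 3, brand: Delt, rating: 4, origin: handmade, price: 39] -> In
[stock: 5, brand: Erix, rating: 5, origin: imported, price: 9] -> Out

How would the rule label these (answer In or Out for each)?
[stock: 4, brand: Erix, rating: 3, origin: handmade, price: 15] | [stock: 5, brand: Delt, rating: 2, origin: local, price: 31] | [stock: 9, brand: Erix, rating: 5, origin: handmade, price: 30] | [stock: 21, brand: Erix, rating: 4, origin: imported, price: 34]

Out, In, In, In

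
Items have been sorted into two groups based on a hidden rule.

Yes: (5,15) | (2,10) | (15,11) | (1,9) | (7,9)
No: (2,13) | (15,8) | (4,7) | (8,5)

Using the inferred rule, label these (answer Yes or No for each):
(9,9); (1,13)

Yes, Yes

The simplest hypothesis consistent with all the labels is: sum is even.
(9,9): 9+9 = 18 — qualifies, so Yes.
(1,13): 1+13 = 14 — qualifies, so Yes.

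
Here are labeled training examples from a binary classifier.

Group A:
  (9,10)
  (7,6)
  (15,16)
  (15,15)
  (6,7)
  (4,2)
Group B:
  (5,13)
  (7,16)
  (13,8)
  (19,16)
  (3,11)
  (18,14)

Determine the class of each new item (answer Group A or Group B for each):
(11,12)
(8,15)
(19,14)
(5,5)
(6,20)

Group A, Group B, Group B, Group A, Group B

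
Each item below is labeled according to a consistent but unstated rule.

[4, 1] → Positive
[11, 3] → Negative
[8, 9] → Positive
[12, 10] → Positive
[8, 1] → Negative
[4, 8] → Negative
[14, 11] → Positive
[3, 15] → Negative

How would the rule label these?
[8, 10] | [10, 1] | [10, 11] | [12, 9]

The distinguishing property — |first − second| ≤ 3 — holds for all the 'Positive' cases and none of the 'Negative' cases.

Positive, Negative, Positive, Positive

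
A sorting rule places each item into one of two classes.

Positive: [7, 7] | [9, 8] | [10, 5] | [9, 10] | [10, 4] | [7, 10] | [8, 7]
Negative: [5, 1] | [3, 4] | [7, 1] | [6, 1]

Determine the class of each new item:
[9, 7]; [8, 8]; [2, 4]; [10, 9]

One predicate separates the groups cleanly: sum ≥ 14.
[9, 7]: 9+7 = 16 — passes, so Positive. [8, 8]: 8+8 = 16 — passes, so Positive. [2, 4]: 2+4 = 6 — does not fit, so Negative. [10, 9]: 10+9 = 19 — passes, so Positive.

Positive, Positive, Negative, Positive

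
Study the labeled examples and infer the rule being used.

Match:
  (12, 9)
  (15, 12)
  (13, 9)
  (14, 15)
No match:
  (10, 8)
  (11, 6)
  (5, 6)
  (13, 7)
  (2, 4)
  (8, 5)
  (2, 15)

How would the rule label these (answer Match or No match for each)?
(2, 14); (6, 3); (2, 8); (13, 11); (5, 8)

The pattern is that an item is 'Match' exactly when: sum ≥ 21.
(2, 14) → 2+14 = 16 → No match. (6, 3) → 6+3 = 9 → No match. (2, 8) → 2+8 = 10 → No match. (13, 11) → 13+11 = 24 → Match. (5, 8) → 5+8 = 13 → No match.

No match, No match, No match, Match, No match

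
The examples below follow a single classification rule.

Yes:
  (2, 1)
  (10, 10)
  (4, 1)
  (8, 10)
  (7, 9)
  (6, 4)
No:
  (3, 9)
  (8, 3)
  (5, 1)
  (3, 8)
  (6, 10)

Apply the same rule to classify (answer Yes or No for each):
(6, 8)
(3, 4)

Yes, Yes

All 'Yes' examples share one property — |first − second| ≤ 3 — and every 'No' example lacks it.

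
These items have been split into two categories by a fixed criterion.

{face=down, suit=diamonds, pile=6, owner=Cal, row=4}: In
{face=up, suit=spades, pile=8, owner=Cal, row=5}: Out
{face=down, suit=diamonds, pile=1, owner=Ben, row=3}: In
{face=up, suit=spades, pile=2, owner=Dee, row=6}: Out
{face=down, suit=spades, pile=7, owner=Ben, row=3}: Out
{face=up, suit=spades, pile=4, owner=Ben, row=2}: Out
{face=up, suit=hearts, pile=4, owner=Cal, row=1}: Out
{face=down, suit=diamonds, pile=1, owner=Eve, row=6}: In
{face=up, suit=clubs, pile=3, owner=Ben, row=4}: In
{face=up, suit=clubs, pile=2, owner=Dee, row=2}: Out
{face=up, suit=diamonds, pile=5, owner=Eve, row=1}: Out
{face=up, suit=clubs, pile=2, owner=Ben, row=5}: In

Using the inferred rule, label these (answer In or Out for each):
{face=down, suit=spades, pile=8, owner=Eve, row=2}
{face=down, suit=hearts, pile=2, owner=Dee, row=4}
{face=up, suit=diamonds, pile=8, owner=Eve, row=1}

Out, In, Out

A rule that fits every label: suit is not spades AND row ≥ 3 — true of each 'In' example, false of each 'Out' one.
{face=down, suit=spades, pile=8, owner=Eve, row=2}: Out (suit is spades, row = 2).
{face=down, suit=hearts, pile=2, owner=Dee, row=4}: In (suit is hearts, row = 4).
{face=up, suit=diamonds, pile=8, owner=Eve, row=1}: Out (suit is diamonds, row = 1).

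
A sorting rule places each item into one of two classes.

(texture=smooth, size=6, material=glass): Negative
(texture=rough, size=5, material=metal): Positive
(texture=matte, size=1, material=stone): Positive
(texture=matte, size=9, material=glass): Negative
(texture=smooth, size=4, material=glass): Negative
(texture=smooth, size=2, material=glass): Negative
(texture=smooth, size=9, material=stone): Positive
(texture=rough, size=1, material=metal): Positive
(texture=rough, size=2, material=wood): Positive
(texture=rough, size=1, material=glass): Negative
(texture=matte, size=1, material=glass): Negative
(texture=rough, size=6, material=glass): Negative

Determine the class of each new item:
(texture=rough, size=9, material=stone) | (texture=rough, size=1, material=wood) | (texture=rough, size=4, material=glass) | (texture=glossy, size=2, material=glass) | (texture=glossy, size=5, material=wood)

Positive, Positive, Negative, Negative, Positive

Checking candidate rules against both groups, what survives is: material is not glass.
Positive: (texture=rough, size=9, material=stone), since material is stone.
Positive: (texture=rough, size=1, material=wood), since material is wood.
Negative: (texture=rough, size=4, material=glass), since material is glass.
Negative: (texture=glossy, size=2, material=glass), since material is glass.
Positive: (texture=glossy, size=5, material=wood), since material is wood.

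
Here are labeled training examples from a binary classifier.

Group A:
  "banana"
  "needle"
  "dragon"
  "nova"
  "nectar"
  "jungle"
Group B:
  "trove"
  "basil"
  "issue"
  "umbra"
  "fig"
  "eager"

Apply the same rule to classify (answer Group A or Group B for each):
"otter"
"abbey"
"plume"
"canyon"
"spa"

Group B, Group B, Group B, Group A, Group B

'Group A' ⟺ even length.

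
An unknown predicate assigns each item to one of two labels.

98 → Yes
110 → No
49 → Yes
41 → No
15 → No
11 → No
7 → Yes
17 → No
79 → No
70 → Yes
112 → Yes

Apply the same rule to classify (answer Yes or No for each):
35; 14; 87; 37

The distinguishing property — multiple of 7 — holds for all the 'Yes' cases and none of the 'No' cases.
35: 35 = 7·5 — qualifies, so Yes. 14: 14 = 7·2 — qualifies, so Yes. 87: 87 = 7·12 + 3 — lacks this property, so No. 37: 37 = 7·5 + 2 — lacks this property, so No.

Yes, Yes, No, No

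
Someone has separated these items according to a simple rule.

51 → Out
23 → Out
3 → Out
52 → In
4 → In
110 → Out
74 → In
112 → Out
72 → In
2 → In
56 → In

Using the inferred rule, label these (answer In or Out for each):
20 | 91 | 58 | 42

All 'In' examples share one property — even AND at most 74 — and every 'Out' example lacks it.

In, Out, In, In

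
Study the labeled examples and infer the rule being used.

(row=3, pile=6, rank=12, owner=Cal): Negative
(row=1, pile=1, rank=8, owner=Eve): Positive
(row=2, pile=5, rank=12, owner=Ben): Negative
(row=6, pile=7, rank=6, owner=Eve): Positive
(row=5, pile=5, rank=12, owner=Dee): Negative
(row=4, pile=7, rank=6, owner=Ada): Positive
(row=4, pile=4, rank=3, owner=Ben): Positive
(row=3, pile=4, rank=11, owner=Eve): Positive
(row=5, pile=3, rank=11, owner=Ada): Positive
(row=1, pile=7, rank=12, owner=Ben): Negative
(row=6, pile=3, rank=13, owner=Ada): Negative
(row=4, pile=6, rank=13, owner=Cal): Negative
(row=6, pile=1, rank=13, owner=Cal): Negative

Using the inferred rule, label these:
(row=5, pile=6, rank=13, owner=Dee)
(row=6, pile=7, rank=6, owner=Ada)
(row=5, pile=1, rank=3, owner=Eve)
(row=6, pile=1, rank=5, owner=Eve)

Negative, Positive, Positive, Positive

The common property of the 'Positive' items is: rank ≤ 11. No 'Negative' item has it.
(row=5, pile=6, rank=13, owner=Dee): rank = 13 — doesn't qualify, so Negative. (row=6, pile=7, rank=6, owner=Ada): rank = 6 — satisfies this, so Positive. (row=5, pile=1, rank=3, owner=Eve): rank = 3 — satisfies this, so Positive. (row=6, pile=1, rank=5, owner=Eve): rank = 5 — satisfies this, so Positive.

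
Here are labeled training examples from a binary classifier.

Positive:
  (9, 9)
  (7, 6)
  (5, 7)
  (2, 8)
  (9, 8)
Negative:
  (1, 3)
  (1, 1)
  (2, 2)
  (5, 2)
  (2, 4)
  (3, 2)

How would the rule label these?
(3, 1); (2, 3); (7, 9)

Rule: sum ≥ 10. This holds for each 'Positive' example and fails for each 'Negative' one.

Negative, Negative, Positive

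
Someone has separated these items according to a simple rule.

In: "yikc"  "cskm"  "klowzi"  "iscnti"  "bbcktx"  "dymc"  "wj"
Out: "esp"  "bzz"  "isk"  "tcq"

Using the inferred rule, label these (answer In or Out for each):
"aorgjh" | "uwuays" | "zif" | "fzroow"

The classifier is using: even length.
"aorgjh": length 6, checks out → In. "uwuays": length 6, checks out → In. "zif": length 3, doesn't qualify → Out. "fzroow": length 6, checks out → In.

In, In, Out, In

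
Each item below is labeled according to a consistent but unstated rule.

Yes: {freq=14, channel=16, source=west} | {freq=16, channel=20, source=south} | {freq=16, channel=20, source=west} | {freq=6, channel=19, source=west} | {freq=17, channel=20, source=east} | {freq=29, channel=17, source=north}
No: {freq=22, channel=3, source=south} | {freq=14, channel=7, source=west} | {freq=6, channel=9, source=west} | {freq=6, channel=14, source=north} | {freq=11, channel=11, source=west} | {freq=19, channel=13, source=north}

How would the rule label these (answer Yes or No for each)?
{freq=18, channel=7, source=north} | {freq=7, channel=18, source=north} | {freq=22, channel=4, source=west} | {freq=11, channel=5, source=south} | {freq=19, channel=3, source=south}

No, Yes, No, No, No

The simplest hypothesis consistent with all the labels is: channel ≥ 16.
{freq=18, channel=7, source=north}: channel = 7 — does not satisfy this, so No. {freq=7, channel=18, source=north}: channel = 18 — checks out, so Yes. {freq=22, channel=4, source=west}: channel = 4 — does not satisfy this, so No. {freq=11, channel=5, source=south}: channel = 5 — does not satisfy this, so No. {freq=19, channel=3, source=south}: channel = 3 — does not satisfy this, so No.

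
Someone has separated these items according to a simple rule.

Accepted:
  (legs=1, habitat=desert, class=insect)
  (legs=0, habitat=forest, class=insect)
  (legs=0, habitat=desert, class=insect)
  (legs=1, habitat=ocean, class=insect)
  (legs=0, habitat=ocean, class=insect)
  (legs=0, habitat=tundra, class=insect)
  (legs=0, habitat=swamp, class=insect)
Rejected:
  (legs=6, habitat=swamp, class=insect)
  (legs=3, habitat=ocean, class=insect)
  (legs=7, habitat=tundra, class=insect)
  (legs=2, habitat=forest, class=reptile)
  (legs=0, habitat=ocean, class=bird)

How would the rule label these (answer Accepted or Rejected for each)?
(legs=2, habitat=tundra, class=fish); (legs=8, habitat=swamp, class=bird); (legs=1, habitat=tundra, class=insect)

One predicate separates the groups cleanly: class is insect AND legs ≤ 1.
(legs=2, habitat=tundra, class=fish) → class is fish, legs = 2 → Rejected. (legs=8, habitat=swamp, class=bird) → class is bird, legs = 8 → Rejected. (legs=1, habitat=tundra, class=insect) → class is insect, legs = 1 → Accepted.

Rejected, Rejected, Accepted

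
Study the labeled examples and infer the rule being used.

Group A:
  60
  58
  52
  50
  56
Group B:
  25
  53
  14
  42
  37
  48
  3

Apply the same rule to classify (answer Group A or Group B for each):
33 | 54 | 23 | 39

Every 'Group A' example satisfies: even AND at least 50. None of the 'Group B' examples do.

Group B, Group A, Group B, Group B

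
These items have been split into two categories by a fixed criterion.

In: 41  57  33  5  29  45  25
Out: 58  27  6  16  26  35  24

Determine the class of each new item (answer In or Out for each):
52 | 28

Out, Out

A rule that fits every label: ≡ 1 (mod 4) — true of each 'In' example, false of each 'Out' one.
52: 52 mod 4 = 0, fails this test → Out.
28: 28 mod 4 = 0, fails this test → Out.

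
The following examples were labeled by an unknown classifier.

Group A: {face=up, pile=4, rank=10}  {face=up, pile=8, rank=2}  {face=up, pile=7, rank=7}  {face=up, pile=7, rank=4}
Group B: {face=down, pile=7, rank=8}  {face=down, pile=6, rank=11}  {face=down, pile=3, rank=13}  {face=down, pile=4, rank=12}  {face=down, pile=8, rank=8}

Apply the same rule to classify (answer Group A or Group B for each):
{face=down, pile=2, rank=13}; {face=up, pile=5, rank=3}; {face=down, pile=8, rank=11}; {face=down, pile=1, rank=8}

Looking at the examples, the only property every 'Group A' case has and every 'Group B' case lacks is: face is up.

Group B, Group A, Group B, Group B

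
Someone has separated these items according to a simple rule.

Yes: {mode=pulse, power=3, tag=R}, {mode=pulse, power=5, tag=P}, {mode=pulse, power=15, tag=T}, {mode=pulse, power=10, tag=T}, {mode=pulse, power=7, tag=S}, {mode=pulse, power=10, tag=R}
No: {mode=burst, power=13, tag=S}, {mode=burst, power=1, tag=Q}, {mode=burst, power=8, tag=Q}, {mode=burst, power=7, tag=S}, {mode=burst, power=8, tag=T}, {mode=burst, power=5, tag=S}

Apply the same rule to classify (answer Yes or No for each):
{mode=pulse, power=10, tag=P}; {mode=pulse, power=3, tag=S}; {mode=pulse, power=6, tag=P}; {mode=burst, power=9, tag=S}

Yes, Yes, Yes, No

A rule that fits every label: mode is pulse — true of each 'Yes' example, false of each 'No' one.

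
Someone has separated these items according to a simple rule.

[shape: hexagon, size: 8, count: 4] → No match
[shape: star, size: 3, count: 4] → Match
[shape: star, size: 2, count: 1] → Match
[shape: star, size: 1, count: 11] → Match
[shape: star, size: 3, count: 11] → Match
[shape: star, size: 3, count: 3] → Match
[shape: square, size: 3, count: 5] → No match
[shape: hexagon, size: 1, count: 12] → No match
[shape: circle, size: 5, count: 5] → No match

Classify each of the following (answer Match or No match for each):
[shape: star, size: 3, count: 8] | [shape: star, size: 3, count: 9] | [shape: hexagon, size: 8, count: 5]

Match, Match, No match

The classifier is using: shape is star.
[shape: star, size: 3, count: 8]: shape is star, satisfies this → Match.
[shape: star, size: 3, count: 9]: shape is star, satisfies this → Match.
[shape: hexagon, size: 8, count: 5]: shape is hexagon, does not fit → No match.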